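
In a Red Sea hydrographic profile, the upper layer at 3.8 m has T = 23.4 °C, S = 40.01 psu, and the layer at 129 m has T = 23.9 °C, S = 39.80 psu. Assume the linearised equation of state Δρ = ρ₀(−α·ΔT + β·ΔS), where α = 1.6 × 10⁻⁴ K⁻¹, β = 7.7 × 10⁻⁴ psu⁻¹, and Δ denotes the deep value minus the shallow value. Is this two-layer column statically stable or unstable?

ΔT = 23.9 − 23.4 = +0.5 K and ΔS = 39.80 − 40.01 = -0.21 psu (deep − shallow).
−αΔT = -8.00 × 10⁻⁵; βΔS = -1.617 × 10⁻⁴; sum Δρ/ρ₀ = -2.417 × 10⁻⁴.
Δρ/ρ₀ < 0, so Δρ < 0: deeper water is lighter → statically unstable; the column would overturn.

unstable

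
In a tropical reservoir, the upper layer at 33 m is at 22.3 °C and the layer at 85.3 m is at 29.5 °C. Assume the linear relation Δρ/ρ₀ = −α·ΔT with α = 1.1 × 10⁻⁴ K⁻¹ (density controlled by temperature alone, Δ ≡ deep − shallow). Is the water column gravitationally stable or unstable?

ΔT = 29.5 − 22.3 = +7.2 K, so Δρ/ρ₀ = −αΔT = -7.92 × 10⁻⁴.
Δρ/ρ₀ < 0, so Δρ < 0: deeper water is lighter → statically unstable; the column would overturn.

unstable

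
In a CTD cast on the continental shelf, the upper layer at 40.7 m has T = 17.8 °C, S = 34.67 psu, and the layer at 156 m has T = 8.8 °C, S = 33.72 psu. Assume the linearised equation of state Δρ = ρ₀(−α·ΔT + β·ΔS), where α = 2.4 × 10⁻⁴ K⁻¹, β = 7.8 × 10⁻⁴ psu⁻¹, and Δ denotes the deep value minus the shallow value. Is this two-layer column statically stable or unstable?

ΔT = 8.8 − 17.8 = -9.0 K and ΔS = 33.72 − 34.67 = -0.95 psu (deep − shallow).
−αΔT = 2.16 × 10⁻³; βΔS = -7.41 × 10⁻⁴; sum Δρ/ρ₀ = 1.419 × 10⁻³.
Δρ/ρ₀ > 0, so Δρ > 0: deeper water is denser → statically stable.

stable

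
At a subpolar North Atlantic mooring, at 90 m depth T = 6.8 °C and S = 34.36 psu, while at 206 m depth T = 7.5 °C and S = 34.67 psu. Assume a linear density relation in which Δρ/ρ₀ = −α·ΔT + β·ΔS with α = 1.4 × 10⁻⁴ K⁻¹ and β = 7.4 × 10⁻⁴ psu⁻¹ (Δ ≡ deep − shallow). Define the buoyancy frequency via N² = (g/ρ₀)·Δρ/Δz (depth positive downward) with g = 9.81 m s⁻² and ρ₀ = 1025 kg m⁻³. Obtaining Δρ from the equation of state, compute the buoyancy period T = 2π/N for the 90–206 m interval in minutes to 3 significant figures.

ΔT = +0.7 K, ΔS = +0.31 psu (deep − shallow).
Δρ/ρ₀ = −αΔT + βΔS = -9.80 × 10⁻⁵ + 2.294 × 10⁻⁴ = 1.314 × 10⁻⁴, so Δρ ≈ 0.1347 kg m⁻³.
N² = (g/ρ₀)·Δρ/Δz = g·(Δρ/ρ₀)/Δz = 9.81 × 1.314 × 10⁻⁴ / 116 = 1.1112 × 10⁻⁵ s⁻².
N = √(1.1112 × 10⁻⁵) = 3.3335 × 10⁻³ rad s⁻¹ → T = 2π/N = 1.8849 × 10³ s = 31.415 min ≈ 31.4 min.

31.4 min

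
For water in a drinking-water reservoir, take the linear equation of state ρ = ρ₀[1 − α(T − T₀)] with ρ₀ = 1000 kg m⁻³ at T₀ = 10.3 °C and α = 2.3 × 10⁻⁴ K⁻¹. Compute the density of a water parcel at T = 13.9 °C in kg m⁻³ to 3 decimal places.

T − T₀ = +3.6 K.
Bracket = 1 − α·(+3.6) = 1 + (-8.28 × 10⁻⁴) = 0.9991720.
ρ = 1000 × 0.9991720 = 999.172 kg m⁻³.

999.172 kg m⁻³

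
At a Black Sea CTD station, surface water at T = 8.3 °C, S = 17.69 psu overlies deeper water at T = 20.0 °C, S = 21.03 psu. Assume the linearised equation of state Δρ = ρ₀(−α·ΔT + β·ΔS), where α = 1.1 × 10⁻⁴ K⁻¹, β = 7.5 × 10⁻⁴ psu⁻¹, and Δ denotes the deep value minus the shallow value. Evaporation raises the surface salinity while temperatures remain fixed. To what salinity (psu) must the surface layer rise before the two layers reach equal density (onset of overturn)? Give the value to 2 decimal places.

Neutral buoyancy requires −α(T_deep − T_surf) + β(S_deep − S_surf′) = 0.
S_surf′ = S_deep − (α/β)·ΔT = 21.03 − (1.1 × 10⁻⁴/7.5 × 10⁻⁴)·(+11.7) = 19.3140 psu.
Increase required: 19.3140 − 17.69 = 1.6240 psu.

19.31 psu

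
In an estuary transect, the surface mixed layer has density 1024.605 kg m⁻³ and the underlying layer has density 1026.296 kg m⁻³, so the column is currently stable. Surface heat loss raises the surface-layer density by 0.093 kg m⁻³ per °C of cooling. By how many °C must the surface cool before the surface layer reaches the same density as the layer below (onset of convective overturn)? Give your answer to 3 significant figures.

Density deficit of the surface layer: 1026.296 − 1024.605 = 1.691 kg m⁻³.
Required change = 1.691 / 0.093 = 18.2 °C.

18.2 °C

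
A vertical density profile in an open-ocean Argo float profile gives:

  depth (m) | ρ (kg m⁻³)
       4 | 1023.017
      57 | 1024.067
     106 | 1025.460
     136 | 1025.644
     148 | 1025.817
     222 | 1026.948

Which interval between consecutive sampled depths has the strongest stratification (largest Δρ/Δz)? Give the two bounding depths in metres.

Compute the density gradient over each adjacent pair:
  4–57 m: Δρ/Δz = 1.050/53 = 0.020 kg m⁻⁴
  57–106 m: Δρ/Δz = 1.393/49 = 0.028 kg m⁻⁴
  106–136 m: Δρ/Δz = 0.184/30 = 6.1 × 10⁻³ kg m⁻⁴
  136–148 m: Δρ/Δz = 0.173/12 = 0.014 kg m⁻⁴
  148–222 m: Δρ/Δz = 1.131/74 = 0.015 kg m⁻⁴
The largest gradient is in the 57–106 m interval — the pycnocline.

57–106 m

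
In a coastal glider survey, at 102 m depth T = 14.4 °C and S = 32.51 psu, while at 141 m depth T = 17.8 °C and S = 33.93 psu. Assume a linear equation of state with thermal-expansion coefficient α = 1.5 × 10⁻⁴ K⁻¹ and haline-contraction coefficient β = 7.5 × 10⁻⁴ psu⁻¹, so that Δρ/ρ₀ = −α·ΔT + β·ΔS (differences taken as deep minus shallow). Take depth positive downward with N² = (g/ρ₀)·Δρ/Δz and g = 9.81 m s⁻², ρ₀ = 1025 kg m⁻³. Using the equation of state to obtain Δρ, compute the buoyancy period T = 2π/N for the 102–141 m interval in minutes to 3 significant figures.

8.86 min

ΔT = +3.4 K, ΔS = +1.42 psu (deep − shallow).
Δρ/ρ₀ = −αΔT + βΔS = -5.10 × 10⁻⁴ + 1.065 × 10⁻³ = 5.55 × 10⁻⁴, so Δρ ≈ 0.5689 kg m⁻³.
N² = (g/ρ₀)·Δρ/Δz = g·(Δρ/ρ₀)/Δz = 9.81 × 5.55 × 10⁻⁴ / 39 = 1.3960 × 10⁻⁴ s⁻².
N = √(1.3960 × 10⁻⁴) = 0.011815 rad s⁻¹ → T = 2π/N = 531.80 s = 8.8633 min ≈ 8.86 min.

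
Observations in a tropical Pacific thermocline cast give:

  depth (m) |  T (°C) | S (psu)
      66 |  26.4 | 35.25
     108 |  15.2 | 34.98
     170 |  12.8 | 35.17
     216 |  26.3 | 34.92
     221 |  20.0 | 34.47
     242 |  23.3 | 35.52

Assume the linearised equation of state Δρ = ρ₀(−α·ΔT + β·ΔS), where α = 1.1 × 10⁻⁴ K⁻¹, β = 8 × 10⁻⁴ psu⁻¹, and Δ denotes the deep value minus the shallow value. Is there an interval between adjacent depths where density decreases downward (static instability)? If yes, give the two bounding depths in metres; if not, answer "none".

170–216 m

Evaluate Δρ/ρ₀ = −αΔT + βΔS across each adjacent pair:
  66–108 m: −αΔT+βΔS = −(1.1 × 10⁻⁴)(-11.2)+(8 × 10⁻⁴)(-0.27) = 1.0 × 10⁻³ → stable
  108–170 m: −αΔT+βΔS = −(1.1 × 10⁻⁴)(-2.4)+(8 × 10⁻⁴)(+0.19) = 4.2 × 10⁻⁴ → stable
  170–216 m: −αΔT+βΔS = −(1.1 × 10⁻⁴)(+13.5)+(8 × 10⁻⁴)(-0.25) = -1.7 × 10⁻³ → UNSTABLE
  216–221 m: −αΔT+βΔS = −(1.1 × 10⁻⁴)(-6.3)+(8 × 10⁻⁴)(-0.45) = 3.3 × 10⁻⁴ → stable
  221–242 m: −αΔT+βΔS = −(1.1 × 10⁻⁴)(+3.3)+(8 × 10⁻⁴)(+1.05) = 4.8 × 10⁻⁴ → stable
The 170–216 m interval has Δρ < 0: lighter water underlies denser water.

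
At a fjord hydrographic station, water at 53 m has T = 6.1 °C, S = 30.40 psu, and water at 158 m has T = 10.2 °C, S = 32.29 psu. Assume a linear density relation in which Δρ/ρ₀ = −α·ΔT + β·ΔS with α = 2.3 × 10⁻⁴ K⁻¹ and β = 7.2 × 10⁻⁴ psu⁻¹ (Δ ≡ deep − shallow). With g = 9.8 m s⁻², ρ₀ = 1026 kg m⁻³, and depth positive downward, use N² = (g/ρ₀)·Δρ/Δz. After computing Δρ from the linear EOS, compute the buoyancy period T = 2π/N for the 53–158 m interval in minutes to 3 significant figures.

16.8 min

ΔT = +4.1 K, ΔS = +1.89 psu (deep − shallow).
Δρ/ρ₀ = −αΔT + βΔS = -9.43 × 10⁻⁴ + 1.3608 × 10⁻³ = 4.178 × 10⁻⁴, so Δρ ≈ 0.4287 kg m⁻³.
N² = (g/ρ₀)·Δρ/Δz = g·(Δρ/ρ₀)/Δz = 9.8 × 4.178 × 10⁻⁴ / 105 = 3.8995 × 10⁻⁵ s⁻².
N = √(3.8995 × 10⁻⁵) = 6.2446 × 10⁻³ rad s⁻¹ → T = 2π/N = 1.0062 × 10³ s = 16.770 min ≈ 16.8 min.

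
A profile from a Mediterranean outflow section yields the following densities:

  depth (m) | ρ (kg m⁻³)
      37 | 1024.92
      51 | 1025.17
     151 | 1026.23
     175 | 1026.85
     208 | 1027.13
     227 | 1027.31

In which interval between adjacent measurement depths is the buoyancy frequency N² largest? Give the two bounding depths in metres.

151–175 m

Compute the density gradient over each adjacent pair:
  37–51 m: Δρ/Δz = 0.25/14 = 0.018 kg m⁻⁴
  51–151 m: Δρ/Δz = 1.06/100 = 0.011 kg m⁻⁴
  151–175 m: Δρ/Δz = 0.62/24 = 0.026 kg m⁻⁴
  175–208 m: Δρ/Δz = 0.28/33 = 8.5 × 10⁻³ kg m⁻⁴
  208–227 m: Δρ/Δz = 0.18/19 = 9.5 × 10⁻³ kg m⁻⁴
The largest gradient is in the 151–175 m interval — the pycnocline.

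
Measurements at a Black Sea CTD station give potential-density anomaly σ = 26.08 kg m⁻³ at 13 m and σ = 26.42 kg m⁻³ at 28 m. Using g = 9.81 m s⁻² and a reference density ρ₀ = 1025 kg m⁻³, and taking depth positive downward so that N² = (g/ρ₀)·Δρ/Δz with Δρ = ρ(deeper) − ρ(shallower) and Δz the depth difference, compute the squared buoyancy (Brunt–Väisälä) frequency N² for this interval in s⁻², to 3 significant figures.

Δρ = 1026.42 − 1026.08 = 0.34 kg m⁻³ over Δz = 28 − 13 = 15 m.
N² = (9.81/1025) × (0.34/15) = 2.1694 × 10⁻⁴ s⁻² ≈ 2.17 × 10⁻⁴ s⁻².
A positive N² confirms static stability across the interval.

2.17 × 10⁻⁴ s⁻²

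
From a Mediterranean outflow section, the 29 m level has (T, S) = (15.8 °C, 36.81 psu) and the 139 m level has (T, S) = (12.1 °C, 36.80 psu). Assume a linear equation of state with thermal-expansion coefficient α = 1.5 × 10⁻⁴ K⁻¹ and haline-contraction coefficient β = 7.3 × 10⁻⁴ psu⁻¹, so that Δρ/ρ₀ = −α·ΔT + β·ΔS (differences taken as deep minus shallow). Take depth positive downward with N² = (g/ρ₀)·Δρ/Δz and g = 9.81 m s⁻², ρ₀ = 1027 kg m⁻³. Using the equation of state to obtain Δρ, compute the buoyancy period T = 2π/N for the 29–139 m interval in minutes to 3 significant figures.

ΔT = -3.7 K, ΔS = -0.01 psu (deep − shallow).
Δρ/ρ₀ = −αΔT + βΔS = 5.55 × 10⁻⁴ − 7.30 × 10⁻⁶ = 5.477 × 10⁻⁴, so Δρ ≈ 0.5625 kg m⁻³.
N² = (g/ρ₀)·Δρ/Δz = g·(Δρ/ρ₀)/Δz = 9.81 × 5.477 × 10⁻⁴ / 110 = 4.8845 × 10⁻⁵ s⁻².
N = √(4.8845 × 10⁻⁵) = 6.9889 × 10⁻³ rad s⁻¹ → T = 2π/N = 899.02 s = 14.984 min ≈ 15.0 min.

15.0 min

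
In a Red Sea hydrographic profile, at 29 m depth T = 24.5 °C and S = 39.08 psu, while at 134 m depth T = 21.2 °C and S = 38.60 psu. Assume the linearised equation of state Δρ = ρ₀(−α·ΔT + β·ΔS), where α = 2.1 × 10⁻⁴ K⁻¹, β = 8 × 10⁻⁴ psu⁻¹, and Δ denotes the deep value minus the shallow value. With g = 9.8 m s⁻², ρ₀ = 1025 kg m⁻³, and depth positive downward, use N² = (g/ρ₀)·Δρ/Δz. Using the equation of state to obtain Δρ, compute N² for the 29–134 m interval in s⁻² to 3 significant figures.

2.88 × 10⁻⁵ s⁻²

ΔT = -3.3 K, ΔS = -0.48 psu (deep − shallow).
Δρ/ρ₀ = −αΔT + βΔS = 6.93 × 10⁻⁴ − 3.84 × 10⁻⁴ = 3.09 × 10⁻⁴, so Δρ ≈ 0.3167 kg m⁻³.
N² = (g/ρ₀)·Δρ/Δz = g·(Δρ/ρ₀)/Δz = 9.8 × 3.09 × 10⁻⁴ / 105 = 2.8840 × 10⁻⁵ s⁻² ≈ 2.88 × 10⁻⁵ s⁻².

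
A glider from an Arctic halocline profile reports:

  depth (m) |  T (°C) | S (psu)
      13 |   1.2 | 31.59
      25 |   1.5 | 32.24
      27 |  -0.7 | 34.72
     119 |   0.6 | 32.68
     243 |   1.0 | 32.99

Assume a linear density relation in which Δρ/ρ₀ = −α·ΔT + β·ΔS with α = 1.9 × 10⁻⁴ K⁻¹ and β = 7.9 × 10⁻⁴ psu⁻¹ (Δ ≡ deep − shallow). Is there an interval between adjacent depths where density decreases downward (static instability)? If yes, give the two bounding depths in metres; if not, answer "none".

Evaluate Δρ/ρ₀ = −αΔT + βΔS across each adjacent pair:
  13–25 m: −αΔT+βΔS = −(1.9 × 10⁻⁴)(+0.3)+(7.9 × 10⁻⁴)(+0.65) = 4.6 × 10⁻⁴ → stable
  25–27 m: −αΔT+βΔS = −(1.9 × 10⁻⁴)(-2.2)+(7.9 × 10⁻⁴)(+2.48) = 2.4 × 10⁻³ → stable
  27–119 m: −αΔT+βΔS = −(1.9 × 10⁻⁴)(+1.3)+(7.9 × 10⁻⁴)(-2.04) = -1.9 × 10⁻³ → UNSTABLE
  119–243 m: −αΔT+βΔS = −(1.9 × 10⁻⁴)(+0.4)+(7.9 × 10⁻⁴)(+0.31) = 1.7 × 10⁻⁴ → stable
The 27–119 m interval has Δρ < 0: lighter water underlies denser water.

27–119 m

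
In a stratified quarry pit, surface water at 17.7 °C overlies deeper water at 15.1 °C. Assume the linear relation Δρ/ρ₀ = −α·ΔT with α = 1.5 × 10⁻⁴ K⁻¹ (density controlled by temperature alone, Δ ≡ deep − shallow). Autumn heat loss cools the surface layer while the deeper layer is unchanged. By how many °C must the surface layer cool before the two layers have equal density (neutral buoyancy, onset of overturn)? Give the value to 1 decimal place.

2.6 °C

With temperature the only control, equal density requires T_surf′ = T_deep.
T_surf′ = 15.1 °C.
Cooling required: 17.7 − 15.1 = 2.6 °C.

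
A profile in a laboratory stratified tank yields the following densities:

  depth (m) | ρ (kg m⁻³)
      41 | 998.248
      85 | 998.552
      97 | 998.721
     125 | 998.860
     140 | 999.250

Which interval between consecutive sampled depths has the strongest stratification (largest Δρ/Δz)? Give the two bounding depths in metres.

125–140 m

Compute the density gradient over each adjacent pair:
  41–85 m: Δρ/Δz = 0.304/44 = 6.9 × 10⁻³ kg m⁻⁴
  85–97 m: Δρ/Δz = 0.169/12 = 0.014 kg m⁻⁴
  97–125 m: Δρ/Δz = 0.139/28 = 5.0 × 10⁻³ kg m⁻⁴
  125–140 m: Δρ/Δz = 0.390/15 = 0.026 kg m⁻⁴
The largest gradient is in the 125–140 m interval — the pycnocline.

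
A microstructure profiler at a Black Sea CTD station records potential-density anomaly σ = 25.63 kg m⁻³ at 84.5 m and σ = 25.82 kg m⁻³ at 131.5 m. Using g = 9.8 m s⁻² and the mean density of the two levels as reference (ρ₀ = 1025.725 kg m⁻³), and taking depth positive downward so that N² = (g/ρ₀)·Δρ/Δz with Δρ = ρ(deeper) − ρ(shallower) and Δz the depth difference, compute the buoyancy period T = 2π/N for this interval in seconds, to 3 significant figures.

Δρ = 1025.82 − 1025.63 = 0.19 kg m⁻³ over Δz = 131.5 − 84.5 = 47 m.
N² = (9.8/1025.725) × (0.19/47) = 3.8623 × 10⁻⁵ s⁻².
N = √(3.8623 × 10⁻⁵) = 6.2147 × 10⁻³ rad s⁻¹, so T = 2π/N = 1.0110 × 10³ s ≈ 1.01 × 10³ s.
Since Δρ > 0 the layer is stably stratified.

1.01 × 10³ s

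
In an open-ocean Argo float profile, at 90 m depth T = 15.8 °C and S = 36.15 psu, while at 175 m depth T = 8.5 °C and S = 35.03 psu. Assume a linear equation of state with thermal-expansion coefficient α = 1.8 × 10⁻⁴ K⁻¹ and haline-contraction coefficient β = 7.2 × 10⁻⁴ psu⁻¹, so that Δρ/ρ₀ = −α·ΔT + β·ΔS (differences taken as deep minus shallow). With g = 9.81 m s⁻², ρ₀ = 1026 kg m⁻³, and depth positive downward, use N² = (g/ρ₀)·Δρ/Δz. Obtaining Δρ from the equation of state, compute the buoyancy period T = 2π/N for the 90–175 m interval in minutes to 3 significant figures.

ΔT = -7.3 K, ΔS = -1.12 psu (deep − shallow).
Δρ/ρ₀ = −αΔT + βΔS = 1.314 × 10⁻³ − 8.064 × 10⁻⁴ = 5.076 × 10⁻⁴, so Δρ ≈ 0.5208 kg m⁻³.
N² = (g/ρ₀)·Δρ/Δz = g·(Δρ/ρ₀)/Δz = 9.81 × 5.076 × 10⁻⁴ / 85 = 5.8583 × 10⁻⁵ s⁻².
N = √(5.8583 × 10⁻⁵) = 7.6540 × 10⁻³ rad s⁻¹ → T = 2π/N = 820.90 s = 13.682 min ≈ 13.7 min.

13.7 min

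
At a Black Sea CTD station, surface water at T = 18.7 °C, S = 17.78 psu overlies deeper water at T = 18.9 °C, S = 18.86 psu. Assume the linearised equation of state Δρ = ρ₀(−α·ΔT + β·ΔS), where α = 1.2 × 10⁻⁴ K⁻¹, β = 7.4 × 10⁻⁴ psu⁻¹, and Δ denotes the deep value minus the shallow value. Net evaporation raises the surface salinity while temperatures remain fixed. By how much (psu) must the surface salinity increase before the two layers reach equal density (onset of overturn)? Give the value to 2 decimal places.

1.05 psu

Neutral buoyancy requires −α(T_deep − T_surf) + β(S_deep − S_surf′) = 0.
S_surf′ = S_deep − (α/β)·ΔT = 18.86 − (1.2 × 10⁻⁴/7.4 × 10⁻⁴)·(+0.2) = 18.8276 psu.
Increase required: 18.8276 − 17.78 = 1.0476 psu.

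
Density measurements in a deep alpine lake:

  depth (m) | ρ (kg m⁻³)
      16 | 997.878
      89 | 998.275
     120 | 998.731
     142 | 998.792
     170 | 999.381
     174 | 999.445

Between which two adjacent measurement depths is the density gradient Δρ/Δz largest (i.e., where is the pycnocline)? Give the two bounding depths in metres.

142–170 m

Compute the density gradient over each adjacent pair:
  16–89 m: Δρ/Δz = 0.397/73 = 5.4 × 10⁻³ kg m⁻⁴
  89–120 m: Δρ/Δz = 0.456/31 = 0.015 kg m⁻⁴
  120–142 m: Δρ/Δz = 0.061/22 = 2.8 × 10⁻³ kg m⁻⁴
  142–170 m: Δρ/Δz = 0.589/28 = 0.021 kg m⁻⁴
  170–174 m: Δρ/Δz = 0.064/4 = 0.016 kg m⁻⁴
The largest gradient is in the 142–170 m interval — the pycnocline.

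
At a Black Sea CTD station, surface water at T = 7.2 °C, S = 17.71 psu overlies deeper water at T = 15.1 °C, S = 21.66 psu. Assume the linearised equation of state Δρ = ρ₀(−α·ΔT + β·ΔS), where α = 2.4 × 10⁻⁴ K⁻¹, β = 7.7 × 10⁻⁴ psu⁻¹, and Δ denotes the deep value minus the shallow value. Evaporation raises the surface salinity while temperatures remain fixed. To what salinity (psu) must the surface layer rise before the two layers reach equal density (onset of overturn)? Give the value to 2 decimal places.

Neutral buoyancy requires −α(T_deep − T_surf) + β(S_deep − S_surf′) = 0.
S_surf′ = S_deep − (α/β)·ΔT = 21.66 − (2.4 × 10⁻⁴/7.7 × 10⁻⁴)·(+7.9) = 19.1977 psu.
Increase required: 19.1977 − 17.71 = 1.4877 psu.

19.20 psu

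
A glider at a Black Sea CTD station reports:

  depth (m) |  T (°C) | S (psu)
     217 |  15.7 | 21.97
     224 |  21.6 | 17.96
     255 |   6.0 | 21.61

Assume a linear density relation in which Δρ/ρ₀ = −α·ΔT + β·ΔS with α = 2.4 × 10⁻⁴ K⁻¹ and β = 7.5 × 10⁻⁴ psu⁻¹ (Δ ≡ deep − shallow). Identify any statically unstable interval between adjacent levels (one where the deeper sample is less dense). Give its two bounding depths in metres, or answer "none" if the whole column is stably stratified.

217–224 m

Evaluate Δρ/ρ₀ = −αΔT + βΔS across each adjacent pair:
  217–224 m: −αΔT+βΔS = −(2.4 × 10⁻⁴)(+5.9)+(7.5 × 10⁻⁴)(-4.01) = -4.4 × 10⁻³ → UNSTABLE
  224–255 m: −αΔT+βΔS = −(2.4 × 10⁻⁴)(-15.6)+(7.5 × 10⁻⁴)(+3.65) = 6.5 × 10⁻³ → stable
The 217–224 m interval has Δρ < 0: lighter water underlies denser water.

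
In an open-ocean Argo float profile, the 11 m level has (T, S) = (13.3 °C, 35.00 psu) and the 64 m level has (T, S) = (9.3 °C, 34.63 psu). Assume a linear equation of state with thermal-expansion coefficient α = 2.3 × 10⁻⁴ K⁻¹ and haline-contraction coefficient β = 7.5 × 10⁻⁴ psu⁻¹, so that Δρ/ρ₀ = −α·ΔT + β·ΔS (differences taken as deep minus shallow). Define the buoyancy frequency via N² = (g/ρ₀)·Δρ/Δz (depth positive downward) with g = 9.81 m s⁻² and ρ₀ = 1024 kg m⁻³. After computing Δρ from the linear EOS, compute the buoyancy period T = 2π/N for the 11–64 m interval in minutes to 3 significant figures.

9.60 min

ΔT = -4.0 K, ΔS = -0.37 psu (deep − shallow).
Δρ/ρ₀ = −αΔT + βΔS = 9.20 × 10⁻⁴ − 2.775 × 10⁻⁴ = 6.425 × 10⁻⁴, so Δρ ≈ 0.6579 kg m⁻³.
N² = (g/ρ₀)·Δρ/Δz = g·(Δρ/ρ₀)/Δz = 9.81 × 6.425 × 10⁻⁴ / 53 = 1.1892 × 10⁻⁴ s⁻².
N = √(1.1892 × 10⁻⁴) = 0.010905 rad s⁻¹ → T = 2π/N = 576.17 s = 9.6028 min ≈ 9.60 min.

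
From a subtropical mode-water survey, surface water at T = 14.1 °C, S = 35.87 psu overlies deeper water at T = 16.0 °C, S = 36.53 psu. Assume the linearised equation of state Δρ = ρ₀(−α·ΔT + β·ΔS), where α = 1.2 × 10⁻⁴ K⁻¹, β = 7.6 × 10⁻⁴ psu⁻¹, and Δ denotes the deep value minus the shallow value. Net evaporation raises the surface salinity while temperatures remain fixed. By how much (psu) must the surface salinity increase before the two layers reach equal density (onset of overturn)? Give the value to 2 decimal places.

Neutral buoyancy requires −α(T_deep − T_surf) + β(S_deep − S_surf′) = 0.
S_surf′ = S_deep − (α/β)·ΔT = 36.53 − (1.2 × 10⁻⁴/7.6 × 10⁻⁴)·(+1.9) = 36.2300 psu.
Increase required: 36.2300 − 35.87 = 0.3600 psu.

0.36 psu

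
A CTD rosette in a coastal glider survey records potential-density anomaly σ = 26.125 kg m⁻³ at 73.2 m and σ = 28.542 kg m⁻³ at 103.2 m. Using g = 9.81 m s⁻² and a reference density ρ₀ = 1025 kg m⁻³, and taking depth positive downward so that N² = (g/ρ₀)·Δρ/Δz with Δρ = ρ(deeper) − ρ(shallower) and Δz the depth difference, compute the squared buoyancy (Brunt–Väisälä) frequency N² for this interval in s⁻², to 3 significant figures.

Δρ = 1028.542 − 1026.125 = 2.417 kg m⁻³ over Δz = 103.2 − 73.2 = 30 m.
N² = (9.81/1025) × (2.417/30) = 7.7108 × 10⁻⁴ s⁻² ≈ 7.71 × 10⁻⁴ s⁻².

7.71 × 10⁻⁴ s⁻²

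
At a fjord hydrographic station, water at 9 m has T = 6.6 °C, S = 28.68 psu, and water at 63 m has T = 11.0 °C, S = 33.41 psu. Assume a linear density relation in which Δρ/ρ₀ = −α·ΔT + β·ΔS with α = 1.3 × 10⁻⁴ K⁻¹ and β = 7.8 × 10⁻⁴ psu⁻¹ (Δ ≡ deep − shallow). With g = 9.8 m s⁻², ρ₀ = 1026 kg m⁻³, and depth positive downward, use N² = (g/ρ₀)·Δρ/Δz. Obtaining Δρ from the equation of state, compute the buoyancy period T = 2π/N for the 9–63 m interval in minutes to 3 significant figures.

ΔT = +4.4 K, ΔS = +4.73 psu (deep − shallow).
Δρ/ρ₀ = −αΔT + βΔS = -5.72 × 10⁻⁴ + 3.6894 × 10⁻³ = 3.1174 × 10⁻³, so Δρ ≈ 3.198 kg m⁻³.
N² = (g/ρ₀)·Δρ/Δz = g·(Δρ/ρ₀)/Δz = 9.8 × 3.1174 × 10⁻³ / 54 = 5.6575 × 10⁻⁴ s⁻².
N = √(5.6575 × 10⁻⁴) = 0.023785 rad s⁻¹ → T = 2π/N = 264.17 s = 4.4028 min ≈ 4.40 min.

4.40 min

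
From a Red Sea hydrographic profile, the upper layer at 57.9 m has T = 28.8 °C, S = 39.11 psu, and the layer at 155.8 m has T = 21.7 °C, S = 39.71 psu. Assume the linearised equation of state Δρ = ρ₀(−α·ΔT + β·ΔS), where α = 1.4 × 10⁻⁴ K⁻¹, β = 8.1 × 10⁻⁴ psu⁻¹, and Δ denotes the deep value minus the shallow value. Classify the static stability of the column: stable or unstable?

ΔT = 21.7 − 28.8 = -7.1 K and ΔS = 39.71 − 39.11 = +0.60 psu (deep − shallow).
−αΔT = 9.94 × 10⁻⁴; βΔS = 4.86 × 10⁻⁴; sum Δρ/ρ₀ = 1.48 × 10⁻³.
Δρ/ρ₀ > 0, so Δρ > 0: deeper water is denser → statically stable.

stable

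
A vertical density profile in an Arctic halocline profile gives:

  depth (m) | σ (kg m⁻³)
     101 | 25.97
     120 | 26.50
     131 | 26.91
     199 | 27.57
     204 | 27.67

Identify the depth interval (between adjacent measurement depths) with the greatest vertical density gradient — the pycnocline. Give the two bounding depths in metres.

120–131 m

Compute the density gradient over each adjacent pair:
  101–120 m: Δρ/Δz = 0.53/19 = 0.028 kg m⁻⁴
  120–131 m: Δρ/Δz = 0.41/11 = 0.037 kg m⁻⁴
  131–199 m: Δρ/Δz = 0.66/68 = 9.7 × 10⁻³ kg m⁻⁴
  199–204 m: Δρ/Δz = 0.10/5 = 0.020 kg m⁻⁴
The largest gradient is in the 120–131 m interval — the pycnocline.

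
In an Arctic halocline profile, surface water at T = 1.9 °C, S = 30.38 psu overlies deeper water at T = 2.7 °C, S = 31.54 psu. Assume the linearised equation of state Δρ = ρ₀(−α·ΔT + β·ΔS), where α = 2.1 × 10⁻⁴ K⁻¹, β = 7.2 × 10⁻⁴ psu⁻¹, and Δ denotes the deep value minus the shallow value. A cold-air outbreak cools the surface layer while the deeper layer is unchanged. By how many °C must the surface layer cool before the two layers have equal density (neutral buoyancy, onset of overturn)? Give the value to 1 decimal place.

3.2 °C

Neutral buoyancy requires Δρ = 0, i.e. −α(T_deep − T_surf′) + β(S_deep − S_surf) = 0.
T_surf′ = T_deep − (β/α)·ΔS = 2.7 − (7.2 × 10⁻⁴/2.1 × 10⁻⁴)·(+1.16) = -1.277 °C.
Cooling required: 1.9 − (-1.277) = 3.177 °C.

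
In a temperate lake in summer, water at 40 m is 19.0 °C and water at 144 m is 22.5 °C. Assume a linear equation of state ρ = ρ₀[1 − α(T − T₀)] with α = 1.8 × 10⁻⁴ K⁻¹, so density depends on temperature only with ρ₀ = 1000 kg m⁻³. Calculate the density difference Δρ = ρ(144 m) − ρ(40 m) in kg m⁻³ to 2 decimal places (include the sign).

ΔT = +3.5 K, Δρ/ρ₀ = −αΔT = -6.30 × 10⁻⁴.
Δρ = 1000 × (-6.30 × 10⁻⁴) = -0.63 kg m⁻³.
Negative Δρ: lighter below, statically unstable.

-0.63 kg m⁻³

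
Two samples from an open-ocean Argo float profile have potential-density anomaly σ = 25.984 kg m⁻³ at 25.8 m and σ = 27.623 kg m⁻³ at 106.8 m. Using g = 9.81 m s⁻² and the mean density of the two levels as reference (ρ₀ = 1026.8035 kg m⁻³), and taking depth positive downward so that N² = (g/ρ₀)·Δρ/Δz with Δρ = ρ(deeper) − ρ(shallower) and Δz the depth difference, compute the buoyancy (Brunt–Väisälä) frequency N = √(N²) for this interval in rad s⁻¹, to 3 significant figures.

0.0139 rad s⁻¹

Δρ = 1027.623 − 1025.984 = 1.639 kg m⁻³ over Δz = 106.8 − 25.8 = 81 m.
N² = (9.81/1026.8035) × (1.639/81) = 1.9332 × 10⁻⁴ s⁻².
N = √(1.9332 × 10⁻⁴) = 0.013904 rad s⁻¹ ≈ 0.0139 rad s⁻¹.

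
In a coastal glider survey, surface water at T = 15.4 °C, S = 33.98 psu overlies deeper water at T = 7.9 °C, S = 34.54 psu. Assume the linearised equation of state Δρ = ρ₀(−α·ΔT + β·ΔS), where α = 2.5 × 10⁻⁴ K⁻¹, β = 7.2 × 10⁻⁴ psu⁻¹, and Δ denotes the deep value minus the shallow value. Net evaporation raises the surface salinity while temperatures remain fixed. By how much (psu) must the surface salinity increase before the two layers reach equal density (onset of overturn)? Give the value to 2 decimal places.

3.16 psu

Neutral buoyancy requires −α(T_deep − T_surf) + β(S_deep − S_surf′) = 0.
S_surf′ = S_deep − (α/β)·ΔT = 34.54 − (2.5 × 10⁻⁴/7.2 × 10⁻⁴)·(-7.5) = 37.1442 psu.
Increase required: 37.1442 − 33.98 = 3.1642 psu.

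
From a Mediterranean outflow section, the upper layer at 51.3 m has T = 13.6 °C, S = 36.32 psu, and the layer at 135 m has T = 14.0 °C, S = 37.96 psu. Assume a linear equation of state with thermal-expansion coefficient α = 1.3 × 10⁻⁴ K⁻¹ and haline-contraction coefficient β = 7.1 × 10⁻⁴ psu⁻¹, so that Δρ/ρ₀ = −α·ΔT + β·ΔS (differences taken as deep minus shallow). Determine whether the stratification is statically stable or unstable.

ΔT = 14.0 − 13.6 = +0.4 K and ΔS = 37.96 − 36.32 = +1.64 psu (deep − shallow).
−αΔT = -5.20 × 10⁻⁵; βΔS = 1.1644 × 10⁻³; sum Δρ/ρ₀ = 1.1124 × 10⁻³.
Δρ/ρ₀ > 0, so Δρ > 0: deeper water is denser → statically stable.

stable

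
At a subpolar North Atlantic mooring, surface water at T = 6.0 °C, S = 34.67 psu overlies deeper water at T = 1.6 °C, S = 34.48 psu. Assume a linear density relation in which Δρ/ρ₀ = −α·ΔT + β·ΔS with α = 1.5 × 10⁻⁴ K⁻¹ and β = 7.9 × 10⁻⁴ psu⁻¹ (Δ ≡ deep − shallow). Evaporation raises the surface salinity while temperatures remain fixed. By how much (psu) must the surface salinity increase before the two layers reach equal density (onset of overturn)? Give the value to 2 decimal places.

0.65 psu

Neutral buoyancy requires −α(T_deep − T_surf) + β(S_deep − S_surf′) = 0.
S_surf′ = S_deep − (α/β)·ΔT = 34.48 − (1.5 × 10⁻⁴/7.9 × 10⁻⁴)·(-4.4) = 35.3154 psu.
Increase required: 35.3154 − 34.67 = 0.6454 psu.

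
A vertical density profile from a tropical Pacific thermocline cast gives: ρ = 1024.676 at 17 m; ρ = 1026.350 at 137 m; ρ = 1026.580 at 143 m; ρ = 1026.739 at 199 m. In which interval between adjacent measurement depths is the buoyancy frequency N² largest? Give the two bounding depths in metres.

Compute the density gradient over each adjacent pair:
  17–137 m: Δρ/Δz = 1.674/120 = 0.014 kg m⁻⁴
  137–143 m: Δρ/Δz = 0.230/6 = 0.038 kg m⁻⁴
  143–199 m: Δρ/Δz = 0.159/56 = 2.8 × 10⁻³ kg m⁻⁴
The largest gradient is in the 137–143 m interval — the pycnocline.

137–143 m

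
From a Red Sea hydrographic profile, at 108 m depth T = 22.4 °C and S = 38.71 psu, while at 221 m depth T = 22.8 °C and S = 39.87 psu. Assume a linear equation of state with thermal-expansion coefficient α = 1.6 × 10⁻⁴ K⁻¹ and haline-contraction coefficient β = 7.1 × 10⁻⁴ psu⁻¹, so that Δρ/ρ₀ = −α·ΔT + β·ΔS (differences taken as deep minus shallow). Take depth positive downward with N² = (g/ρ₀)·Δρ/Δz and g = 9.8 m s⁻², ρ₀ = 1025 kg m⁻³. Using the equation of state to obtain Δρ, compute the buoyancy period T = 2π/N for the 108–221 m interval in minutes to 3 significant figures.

12.9 min

ΔT = +0.4 K, ΔS = +1.16 psu (deep − shallow).
Δρ/ρ₀ = −αΔT + βΔS = -6.40 × 10⁻⁵ + 8.236 × 10⁻⁴ = 7.596 × 10⁻⁴, so Δρ ≈ 0.7786 kg m⁻³.
N² = (g/ρ₀)·Δρ/Δz = g·(Δρ/ρ₀)/Δz = 9.8 × 7.596 × 10⁻⁴ / 113 = 6.5877 × 10⁻⁵ s⁻².
N = √(6.5877 × 10⁻⁵) = 8.1165 × 10⁻³ rad s⁻¹ → T = 2π/N = 774.12 s = 12.902 min ≈ 12.9 min.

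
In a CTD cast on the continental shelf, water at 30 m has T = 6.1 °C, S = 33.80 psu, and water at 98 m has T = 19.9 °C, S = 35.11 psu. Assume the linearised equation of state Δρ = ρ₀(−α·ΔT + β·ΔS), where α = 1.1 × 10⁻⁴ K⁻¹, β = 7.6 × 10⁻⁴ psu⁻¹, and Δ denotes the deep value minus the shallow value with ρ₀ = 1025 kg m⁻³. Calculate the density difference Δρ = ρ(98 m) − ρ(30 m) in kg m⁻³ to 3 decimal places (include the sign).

-0.535 kg m⁻³

ΔT = +13.8 K, ΔS = +1.31 psu (deep − shallow).
Δρ/ρ₀ = −(1.1 × 10⁻⁴)(+13.8) + (7.6 × 10⁻⁴)(+1.31) = -5.224 × 10⁻⁴.
Δρ = 1025 × (-5.224 × 10⁻⁴) = -0.535 kg m⁻³.
Negative Δρ: lighter below, statically unstable.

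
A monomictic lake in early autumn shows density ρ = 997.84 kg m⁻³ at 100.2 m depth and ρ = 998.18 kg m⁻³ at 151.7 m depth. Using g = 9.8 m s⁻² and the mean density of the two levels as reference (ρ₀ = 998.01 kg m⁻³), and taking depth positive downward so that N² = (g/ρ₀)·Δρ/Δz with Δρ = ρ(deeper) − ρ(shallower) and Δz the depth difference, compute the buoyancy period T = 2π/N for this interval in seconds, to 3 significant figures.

Δρ = 998.18 − 997.84 = 0.34 kg m⁻³ over Δz = 151.7 − 100.2 = 51.5 m.
N² = (9.8/998.01) × (0.34/51.5) = 6.4828 × 10⁻⁵ s⁻².
N = √(6.4828 × 10⁻⁵) = 8.0516 × 10⁻³ rad s⁻¹, so T = 2π/N = 780.36 s ≈ 780 s.

780 s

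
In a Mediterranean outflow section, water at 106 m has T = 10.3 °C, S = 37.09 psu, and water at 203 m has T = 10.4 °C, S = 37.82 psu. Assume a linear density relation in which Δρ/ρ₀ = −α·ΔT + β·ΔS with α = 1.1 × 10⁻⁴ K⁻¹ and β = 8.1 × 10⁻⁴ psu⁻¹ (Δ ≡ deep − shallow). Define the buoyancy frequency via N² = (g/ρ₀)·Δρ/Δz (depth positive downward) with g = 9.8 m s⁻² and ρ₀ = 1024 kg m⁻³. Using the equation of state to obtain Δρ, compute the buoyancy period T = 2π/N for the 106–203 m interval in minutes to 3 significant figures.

13.7 min

ΔT = +0.1 K, ΔS = +0.73 psu (deep − shallow).
Δρ/ρ₀ = −αΔT + βΔS = -1.10 × 10⁻⁵ + 5.913 × 10⁻⁴ = 5.803 × 10⁻⁴, so Δρ ≈ 0.5942 kg m⁻³.
N² = (g/ρ₀)·Δρ/Δz = g·(Δρ/ρ₀)/Δz = 9.8 × 5.803 × 10⁻⁴ / 97 = 5.8628 × 10⁻⁵ s⁻².
N = √(5.8628 × 10⁻⁵) = 7.6569 × 10⁻³ rad s⁻¹ → T = 2π/N = 820.59 s = 13.677 min ≈ 13.7 min.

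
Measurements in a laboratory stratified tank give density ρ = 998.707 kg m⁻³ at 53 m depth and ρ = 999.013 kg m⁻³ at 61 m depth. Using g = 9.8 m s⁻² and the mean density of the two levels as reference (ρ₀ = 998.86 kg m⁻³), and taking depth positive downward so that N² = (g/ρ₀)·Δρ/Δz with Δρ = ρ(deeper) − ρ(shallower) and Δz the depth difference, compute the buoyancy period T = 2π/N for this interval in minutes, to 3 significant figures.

5.41 min

Δρ = 999.013 − 998.707 = 0.306 kg m⁻³ over Δz = 61 − 53 = 8 m.
N² = (9.8/998.86) × (0.306/8) = 3.7528 × 10⁻⁴ s⁻².
N = √(3.7528 × 10⁻⁴) = 0.019372 rad s⁻¹, so T = 2π/N = 324.34 s = 5.4057 min ≈ 5.41 min.
A positive N² confirms static stability across the interval.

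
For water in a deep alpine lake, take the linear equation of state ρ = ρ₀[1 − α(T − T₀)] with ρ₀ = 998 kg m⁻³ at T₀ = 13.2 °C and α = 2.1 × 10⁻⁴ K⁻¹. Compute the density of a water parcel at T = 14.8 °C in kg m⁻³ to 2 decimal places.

997.66 kg m⁻³

T − T₀ = +1.6 K.
Bracket = 1 − α·(+1.6) = 1 + (-3.36 × 10⁻⁴) = 0.9996640.
ρ = 998 × 0.9996640 = 997.66 kg m⁻³.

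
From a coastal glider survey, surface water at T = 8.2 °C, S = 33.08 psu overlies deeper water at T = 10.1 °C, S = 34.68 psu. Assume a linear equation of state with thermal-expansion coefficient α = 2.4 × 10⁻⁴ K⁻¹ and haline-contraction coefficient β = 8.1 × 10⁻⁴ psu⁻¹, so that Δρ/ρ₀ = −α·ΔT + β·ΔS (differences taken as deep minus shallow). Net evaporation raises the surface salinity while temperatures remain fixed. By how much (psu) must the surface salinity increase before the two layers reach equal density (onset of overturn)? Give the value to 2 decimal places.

1.04 psu

Neutral buoyancy requires −α(T_deep − T_surf) + β(S_deep − S_surf′) = 0.
S_surf′ = S_deep − (α/β)·ΔT = 34.68 − (2.4 × 10⁻⁴/8.1 × 10⁻⁴)·(+1.9) = 34.1170 psu.
Increase required: 34.1170 − 33.08 = 1.0370 psu.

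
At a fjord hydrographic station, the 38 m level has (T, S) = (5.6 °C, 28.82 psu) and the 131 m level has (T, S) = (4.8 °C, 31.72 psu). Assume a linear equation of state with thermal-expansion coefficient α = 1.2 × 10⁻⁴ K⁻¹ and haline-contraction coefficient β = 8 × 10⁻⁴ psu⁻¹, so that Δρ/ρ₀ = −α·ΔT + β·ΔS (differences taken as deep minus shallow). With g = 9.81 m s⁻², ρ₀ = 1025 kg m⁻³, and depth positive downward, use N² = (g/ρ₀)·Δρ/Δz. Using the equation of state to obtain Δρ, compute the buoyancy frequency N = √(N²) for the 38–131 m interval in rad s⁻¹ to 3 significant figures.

0.0160 rad s⁻¹

ΔT = -0.8 K, ΔS = +2.90 psu (deep − shallow).
Δρ/ρ₀ = −αΔT + βΔS = 9.60 × 10⁻⁵ + 2.32 × 10⁻³ = 2.416 × 10⁻³, so Δρ ≈ 2.476 kg m⁻³.
N² = (g/ρ₀)·Δρ/Δz = g·(Δρ/ρ₀)/Δz = 9.81 × 2.416 × 10⁻³ / 93 = 2.5485 × 10⁻⁴ s⁻².
N = √(2.5485 × 10⁻⁴) = 0.015964 rad s⁻¹ ≈ 0.0160 rad s⁻¹.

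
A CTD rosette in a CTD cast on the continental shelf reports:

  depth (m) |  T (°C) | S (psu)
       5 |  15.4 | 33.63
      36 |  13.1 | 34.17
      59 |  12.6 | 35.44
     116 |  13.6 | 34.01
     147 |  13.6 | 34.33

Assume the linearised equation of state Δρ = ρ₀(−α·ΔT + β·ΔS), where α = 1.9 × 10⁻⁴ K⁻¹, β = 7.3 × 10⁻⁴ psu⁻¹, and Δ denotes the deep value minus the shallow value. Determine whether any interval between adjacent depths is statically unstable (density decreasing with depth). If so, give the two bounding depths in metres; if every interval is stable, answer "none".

59–116 m

Evaluate Δρ/ρ₀ = −αΔT + βΔS across each adjacent pair:
  5–36 m: −αΔT+βΔS = −(1.9 × 10⁻⁴)(-2.3)+(7.3 × 10⁻⁴)(+0.54) = 8.3 × 10⁻⁴ → stable
  36–59 m: −αΔT+βΔS = −(1.9 × 10⁻⁴)(-0.5)+(7.3 × 10⁻⁴)(+1.27) = 1.0 × 10⁻³ → stable
  59–116 m: −αΔT+βΔS = −(1.9 × 10⁻⁴)(+1.0)+(7.3 × 10⁻⁴)(-1.43) = -1.2 × 10⁻³ → UNSTABLE
  116–147 m: −αΔT+βΔS = −(1.9 × 10⁻⁴)(+0.0)+(7.3 × 10⁻⁴)(+0.32) = 2.3 × 10⁻⁴ → stable
The 59–116 m interval has Δρ < 0: lighter water underlies denser water.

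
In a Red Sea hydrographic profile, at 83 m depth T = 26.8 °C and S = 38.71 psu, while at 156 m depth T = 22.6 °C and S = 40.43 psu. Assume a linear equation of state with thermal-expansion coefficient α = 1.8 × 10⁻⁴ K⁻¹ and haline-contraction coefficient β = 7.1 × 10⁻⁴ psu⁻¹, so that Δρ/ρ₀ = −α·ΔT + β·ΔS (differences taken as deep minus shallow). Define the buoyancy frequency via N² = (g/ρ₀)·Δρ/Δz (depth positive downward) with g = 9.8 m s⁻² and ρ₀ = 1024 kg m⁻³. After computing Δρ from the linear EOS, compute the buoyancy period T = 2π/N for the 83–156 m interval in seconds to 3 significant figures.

ΔT = -4.2 K, ΔS = +1.72 psu (deep − shallow).
Δρ/ρ₀ = −αΔT + βΔS = 7.56 × 10⁻⁴ + 1.2212 × 10⁻³ = 1.9772 × 10⁻³, so Δρ ≈ 2.025 kg m⁻³.
N² = (g/ρ₀)·Δρ/Δz = g·(Δρ/ρ₀)/Δz = 9.8 × 1.9772 × 10⁻³ / 73 = 2.6543 × 10⁻⁴ s⁻².
N = √(2.6543 × 10⁻⁴) = 0.016292 rad s⁻¹ → T = 2π/N = 385.66 s ≈ 386 s.

386 s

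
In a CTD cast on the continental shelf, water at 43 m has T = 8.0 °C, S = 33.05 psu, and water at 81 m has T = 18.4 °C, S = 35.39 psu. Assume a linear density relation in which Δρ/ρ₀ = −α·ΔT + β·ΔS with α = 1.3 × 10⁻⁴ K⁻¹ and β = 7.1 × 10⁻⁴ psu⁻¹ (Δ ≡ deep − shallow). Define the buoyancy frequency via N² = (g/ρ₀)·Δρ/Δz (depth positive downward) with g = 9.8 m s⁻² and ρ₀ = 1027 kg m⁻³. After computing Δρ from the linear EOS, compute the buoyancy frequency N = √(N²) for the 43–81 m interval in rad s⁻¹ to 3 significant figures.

ΔT = +10.4 K, ΔS = +2.34 psu (deep − shallow).
Δρ/ρ₀ = −αΔT + βΔS = -1.352 × 10⁻³ + 1.6614 × 10⁻³ = 3.094 × 10⁻⁴, so Δρ ≈ 0.3178 kg m⁻³.
N² = (g/ρ₀)·Δρ/Δz = g·(Δρ/ρ₀)/Δz = 9.8 × 3.094 × 10⁻⁴ / 38 = 7.9793 × 10⁻⁵ s⁻².
N = √(7.9793 × 10⁻⁵) = 8.9327 × 10⁻³ rad s⁻¹ ≈ 8.93 × 10⁻³ rad s⁻¹.

8.93 × 10⁻³ rad s⁻¹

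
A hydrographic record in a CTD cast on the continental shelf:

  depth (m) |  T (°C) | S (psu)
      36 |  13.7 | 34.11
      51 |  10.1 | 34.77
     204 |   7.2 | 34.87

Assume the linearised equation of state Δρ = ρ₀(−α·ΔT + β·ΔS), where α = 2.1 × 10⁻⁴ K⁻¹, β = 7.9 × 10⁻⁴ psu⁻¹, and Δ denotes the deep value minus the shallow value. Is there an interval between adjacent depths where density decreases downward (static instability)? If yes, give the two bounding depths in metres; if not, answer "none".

none

Evaluate Δρ/ρ₀ = −αΔT + βΔS across each adjacent pair:
  36–51 m: −αΔT+βΔS = −(2.1 × 10⁻⁴)(-3.6)+(7.9 × 10⁻⁴)(+0.66) = 1.3 × 10⁻³ → stable
  51–204 m: −αΔT+βΔS = −(2.1 × 10⁻⁴)(-2.9)+(7.9 × 10⁻⁴)(+0.10) = 6.9 × 10⁻⁴ → stable
Every interval has Δρ > 0: the column is stably stratified throughout.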